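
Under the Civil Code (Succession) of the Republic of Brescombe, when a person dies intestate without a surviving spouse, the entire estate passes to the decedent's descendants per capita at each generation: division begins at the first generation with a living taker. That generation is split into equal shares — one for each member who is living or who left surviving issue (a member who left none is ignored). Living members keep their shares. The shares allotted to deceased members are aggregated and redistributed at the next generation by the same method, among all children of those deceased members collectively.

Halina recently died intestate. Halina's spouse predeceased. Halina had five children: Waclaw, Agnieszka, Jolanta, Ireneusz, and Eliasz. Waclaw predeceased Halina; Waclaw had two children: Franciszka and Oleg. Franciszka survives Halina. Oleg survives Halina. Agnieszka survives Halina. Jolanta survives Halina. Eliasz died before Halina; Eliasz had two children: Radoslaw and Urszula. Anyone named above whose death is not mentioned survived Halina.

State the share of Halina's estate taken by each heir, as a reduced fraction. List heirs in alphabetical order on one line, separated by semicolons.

There is no surviving spouse, so the entire estate passes to Halina's descendants per capita at each generation.
At generation 1 (Waclaw, Agnieszka, Jolanta, Ireneusz, Eliasz) there are 5 shares of (1)/5 = 1/5 each.
Living: Agnieszka, Jolanta, and Ireneusz — each takes 1/5.
Deceased: Waclaw and Eliasz. Their combined 2/5 is pooled and carried to generation 2.
At generation 2 (Franciszka, Oleg, Radoslaw, Urszula) there are 4 shares of (2/5)/4 = 1/10 each.
Living: Franciszka, Oleg, Radoslaw, and Urszula — each takes 1/10.

Agnieszka 1/5; Franciszka 1/10; Ireneusz 1/5; Jolanta 1/5; Oleg 1/10; Radoslaw 1/10; Urszula 1/10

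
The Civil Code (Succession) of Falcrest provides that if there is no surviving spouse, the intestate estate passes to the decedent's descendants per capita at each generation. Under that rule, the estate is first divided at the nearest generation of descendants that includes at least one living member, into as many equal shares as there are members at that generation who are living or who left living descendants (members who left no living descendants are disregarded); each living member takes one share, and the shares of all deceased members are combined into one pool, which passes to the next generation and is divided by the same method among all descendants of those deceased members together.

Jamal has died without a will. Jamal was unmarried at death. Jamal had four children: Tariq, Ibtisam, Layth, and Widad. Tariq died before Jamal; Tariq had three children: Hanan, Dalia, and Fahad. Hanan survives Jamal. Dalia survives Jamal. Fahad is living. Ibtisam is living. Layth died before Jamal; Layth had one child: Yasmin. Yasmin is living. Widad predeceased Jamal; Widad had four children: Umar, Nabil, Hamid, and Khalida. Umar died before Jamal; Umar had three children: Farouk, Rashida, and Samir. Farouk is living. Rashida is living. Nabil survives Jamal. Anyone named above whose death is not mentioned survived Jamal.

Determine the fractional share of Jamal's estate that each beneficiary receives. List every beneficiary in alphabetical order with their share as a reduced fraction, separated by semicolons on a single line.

There is no surviving spouse, so the entire estate passes to Jamal's descendants per capita at each generation.
At generation 1 (Tariq, Ibtisam, Layth, Widad) there are 4 shares of (1)/4 = 1/4 each.
Living: Ibtisam — each takes 1/4.
Deceased: Tariq, Layth, and Widad. Their combined 3/4 is pooled and carried to generation 2.
At generation 2 (Hanan, Dalia, Fahad, Yasmin, Umar, Nabil, Hamid, Khalida) there are 8 shares of (3/4)/8 = 3/32 each.
Living: Hanan, Dalia, Fahad, Yasmin, Nabil, Hamid, and Khalida — each takes 3/32.
Deceased: Umar. That 3/32 share is carried to generation 3.
At generation 3 (Farouk, Rashida, Samir) there are 3 shares of (3/32)/3 = 1/32 each.
Living: Farouk, Rashida, and Samir — each takes 1/32.

Dalia 3/32; Fahad 3/32; Farouk 1/32; Hamid 3/32; Hanan 3/32; Ibtisam 1/4; Khalida 3/32; Nabil 3/32; Rashida 1/32; Samir 1/32; Yasmin 3/32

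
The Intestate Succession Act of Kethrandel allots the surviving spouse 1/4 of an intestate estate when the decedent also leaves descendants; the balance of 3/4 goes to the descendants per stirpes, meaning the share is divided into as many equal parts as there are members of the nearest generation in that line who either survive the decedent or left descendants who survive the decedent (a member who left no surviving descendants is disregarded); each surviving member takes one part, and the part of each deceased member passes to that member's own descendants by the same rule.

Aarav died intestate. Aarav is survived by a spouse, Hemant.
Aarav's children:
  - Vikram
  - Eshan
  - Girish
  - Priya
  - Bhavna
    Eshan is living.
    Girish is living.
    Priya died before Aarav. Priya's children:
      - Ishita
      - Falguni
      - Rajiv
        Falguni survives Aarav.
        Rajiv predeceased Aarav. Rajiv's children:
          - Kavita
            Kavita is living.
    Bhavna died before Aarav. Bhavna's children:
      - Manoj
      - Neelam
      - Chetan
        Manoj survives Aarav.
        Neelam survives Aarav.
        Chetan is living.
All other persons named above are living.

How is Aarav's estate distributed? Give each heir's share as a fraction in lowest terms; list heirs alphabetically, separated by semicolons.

Chetan 1/20; Eshan 3/20; Falguni 1/20; Girish 3/20; Hemant 1/4; Ishita 1/20; Kavita 1/20; Manoj 1/20; Neelam 1/20; Vikram 3/20

Hemant, as surviving spouse, takes 1/4.
The remaining 3/4 passes to Aarav's descendants per stirpes.
The 3/4 is divided into 5 equal shares of 3/20 among Vikram, Eshan, Girish, Priya, Bhavna.
Vikram is living and takes 3/20.
Eshan is living and takes 3/20.
Girish is living and takes 3/20.
Priya predeceased; the 3/20 allotted to Priya's branch passes to Priya's issue by representation.
The 3/20 is divided into 3 equal shares of 1/20 among Ishita, Falguni, Rajiv.
Ishita is living and takes 1/20.
Falguni is living and takes 1/20.
Rajiv predeceased; the 1/20 allotted to Rajiv's branch passes to Rajiv's issue by representation.
Kavita is the sole taker at this level and receives the full 1/20.
Bhavna predeceased; the 3/20 allotted to Bhavna's branch passes to Bhavna's issue by representation.
The 3/20 is divided into 3 equal shares of 1/20 among Manoj, Neelam, Chetan.
Manoj is living and takes 1/20.
Neelam is living and takes 1/20.
Chetan is living and takes 1/20.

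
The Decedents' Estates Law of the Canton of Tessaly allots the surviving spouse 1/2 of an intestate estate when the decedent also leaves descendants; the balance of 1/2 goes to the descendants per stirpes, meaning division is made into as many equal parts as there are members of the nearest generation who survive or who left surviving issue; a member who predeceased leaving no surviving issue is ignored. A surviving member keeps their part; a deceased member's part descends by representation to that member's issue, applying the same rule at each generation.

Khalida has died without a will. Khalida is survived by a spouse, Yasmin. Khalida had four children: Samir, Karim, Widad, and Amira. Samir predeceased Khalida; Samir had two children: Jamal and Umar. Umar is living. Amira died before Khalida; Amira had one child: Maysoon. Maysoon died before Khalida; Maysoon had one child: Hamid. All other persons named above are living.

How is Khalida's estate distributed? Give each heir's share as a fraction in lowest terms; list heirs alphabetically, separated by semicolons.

Yasmin, as surviving spouse, takes 1/2.
The remaining 1/2 passes to Khalida's descendants per stirpes.
The 1/2 is divided into 4 equal shares of 1/8 among Samir, Karim, Widad, Amira.
Samir predeceased; the 1/8 allotted to Samir's branch passes to Samir's issue by representation.
The 1/8 is divided into 2 equal shares of 1/16 among Jamal, Umar.
Jamal is living and takes 1/16.
Umar is living and takes 1/16.
Karim is living and takes 1/8.
Widad is living and takes 1/8.
Amira predeceased; the 1/8 allotted to Amira's branch passes to Amira's issue by representation.
Maysoon's line is the sole branch at this level, so the full 1/8 passes to Maysoon's issue by representation.
Hamid is the sole taker at this level and receives the full 1/8.

Hamid 1/8; Jamal 1/16; Karim 1/8; Umar 1/16; Widad 1/8; Yasmin 1/2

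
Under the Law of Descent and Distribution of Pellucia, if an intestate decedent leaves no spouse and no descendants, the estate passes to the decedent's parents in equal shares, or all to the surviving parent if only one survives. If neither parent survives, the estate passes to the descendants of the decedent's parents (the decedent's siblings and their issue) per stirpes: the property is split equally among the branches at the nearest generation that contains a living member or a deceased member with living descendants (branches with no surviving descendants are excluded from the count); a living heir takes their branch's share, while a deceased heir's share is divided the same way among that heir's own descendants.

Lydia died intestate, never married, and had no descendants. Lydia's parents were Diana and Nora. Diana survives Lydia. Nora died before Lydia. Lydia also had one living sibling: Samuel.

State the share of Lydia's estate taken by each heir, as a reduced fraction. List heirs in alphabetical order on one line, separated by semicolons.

Only one parent, Diana, survives, so Diana takes the entire estate. The siblings take nothing because a surviving parent has priority.

Diana 1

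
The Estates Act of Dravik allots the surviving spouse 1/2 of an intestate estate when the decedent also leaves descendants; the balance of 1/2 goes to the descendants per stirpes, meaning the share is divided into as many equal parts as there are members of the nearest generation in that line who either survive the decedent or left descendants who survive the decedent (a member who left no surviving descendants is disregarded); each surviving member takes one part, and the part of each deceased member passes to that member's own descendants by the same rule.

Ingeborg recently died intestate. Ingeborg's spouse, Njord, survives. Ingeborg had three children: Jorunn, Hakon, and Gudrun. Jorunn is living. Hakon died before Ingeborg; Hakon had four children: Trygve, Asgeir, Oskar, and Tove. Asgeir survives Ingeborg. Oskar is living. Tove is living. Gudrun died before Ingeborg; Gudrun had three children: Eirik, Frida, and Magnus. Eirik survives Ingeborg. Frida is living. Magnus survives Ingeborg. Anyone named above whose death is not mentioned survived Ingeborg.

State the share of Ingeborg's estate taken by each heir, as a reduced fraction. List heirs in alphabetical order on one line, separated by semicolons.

Asgeir 1/24; Eirik 1/18; Frida 1/18; Jorunn 1/6; Magnus 1/18; Njord 1/2; Oskar 1/24; Tove 1/24; Trygve 1/24

Njord, as surviving spouse, takes 1/2.
The remaining 1/2 passes to Ingeborg's descendants per stirpes.
The 1/2 is divided into 3 equal shares of 1/6 among Jorunn, Hakon, Gudrun.
Jorunn is living and takes 1/6.
Hakon predeceased; the 1/6 allotted to Hakon's branch passes to Hakon's issue by representation.
The 1/6 is divided into 4 equal shares of 1/24 among Trygve, Asgeir, Oskar, Tove.
Trygve is living and takes 1/24.
Asgeir is living and takes 1/24.
Oskar is living and takes 1/24.
Tove is living and takes 1/24.
Gudrun predeceased; the 1/6 allotted to Gudrun's branch passes to Gudrun's issue by representation.
The 1/6 is divided into 3 equal shares of 1/18 among Eirik, Frida, Magnus.
Eirik is living and takes 1/18.
Frida is living and takes 1/18.
Magnus is living and takes 1/18.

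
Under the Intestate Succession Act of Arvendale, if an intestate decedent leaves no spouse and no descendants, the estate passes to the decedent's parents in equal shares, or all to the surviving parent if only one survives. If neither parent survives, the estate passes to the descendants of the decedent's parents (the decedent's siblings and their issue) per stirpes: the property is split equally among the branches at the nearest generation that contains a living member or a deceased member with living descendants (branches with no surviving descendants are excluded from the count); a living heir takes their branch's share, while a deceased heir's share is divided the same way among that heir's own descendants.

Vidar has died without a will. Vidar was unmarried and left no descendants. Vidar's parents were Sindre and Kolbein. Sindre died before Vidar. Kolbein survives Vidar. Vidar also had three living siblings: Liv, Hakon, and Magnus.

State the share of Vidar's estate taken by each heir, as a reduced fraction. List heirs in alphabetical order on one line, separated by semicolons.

Only one parent, Kolbein, survives, so Kolbein takes the entire estate. The siblings take nothing because a surviving parent has priority.

Kolbein 1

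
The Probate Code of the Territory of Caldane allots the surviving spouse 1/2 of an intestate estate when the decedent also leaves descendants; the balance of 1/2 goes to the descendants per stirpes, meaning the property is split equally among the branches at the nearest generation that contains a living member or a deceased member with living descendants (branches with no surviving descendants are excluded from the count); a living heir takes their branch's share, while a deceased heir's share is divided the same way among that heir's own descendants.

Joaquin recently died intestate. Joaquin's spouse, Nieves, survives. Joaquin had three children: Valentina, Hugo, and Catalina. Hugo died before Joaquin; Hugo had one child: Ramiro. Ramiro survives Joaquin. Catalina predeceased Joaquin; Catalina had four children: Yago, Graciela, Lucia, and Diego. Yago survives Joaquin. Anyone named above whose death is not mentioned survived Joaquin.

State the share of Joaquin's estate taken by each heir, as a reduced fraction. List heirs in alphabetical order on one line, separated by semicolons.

Diego 1/24; Graciela 1/24; Lucia 1/24; Nieves 1/2; Ramiro 1/6; Valentina 1/6; Yago 1/24

Nieves, as surviving spouse, takes 1/2.
The remaining 1/2 passes to Joaquin's descendants per stirpes.
The 1/2 is divided into 3 equal shares of 1/6 among Valentina, Hugo, Catalina.
Valentina is living and takes 1/6.
Hugo predeceased; the 1/6 allotted to Hugo's branch passes to Hugo's issue by representation.
Ramiro is the sole taker at this level and receives the full 1/6.
Catalina predeceased; the 1/6 allotted to Catalina's branch passes to Catalina's issue by representation.
The 1/6 is divided into 4 equal shares of 1/24 among Yago, Graciela, Lucia, Diego.
Yago is living and takes 1/24.
Graciela is living and takes 1/24.
Lucia is living and takes 1/24.
Diego is living and takes 1/24.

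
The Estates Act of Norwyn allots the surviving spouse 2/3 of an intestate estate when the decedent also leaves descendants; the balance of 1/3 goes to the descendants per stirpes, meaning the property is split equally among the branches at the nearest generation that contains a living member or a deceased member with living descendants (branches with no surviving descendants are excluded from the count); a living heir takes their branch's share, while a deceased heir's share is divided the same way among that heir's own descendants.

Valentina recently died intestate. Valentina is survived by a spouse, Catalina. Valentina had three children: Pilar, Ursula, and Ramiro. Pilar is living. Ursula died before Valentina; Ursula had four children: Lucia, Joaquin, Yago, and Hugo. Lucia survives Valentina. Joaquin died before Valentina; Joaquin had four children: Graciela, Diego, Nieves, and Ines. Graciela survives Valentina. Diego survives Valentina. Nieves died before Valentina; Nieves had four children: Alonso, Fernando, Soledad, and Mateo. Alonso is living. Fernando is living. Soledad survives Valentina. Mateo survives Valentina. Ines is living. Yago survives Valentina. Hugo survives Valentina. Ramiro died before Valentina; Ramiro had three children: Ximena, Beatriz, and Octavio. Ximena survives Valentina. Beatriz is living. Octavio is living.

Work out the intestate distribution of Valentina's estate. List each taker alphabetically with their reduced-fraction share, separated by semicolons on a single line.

Alonso 1/576; Beatriz 1/27; Catalina 2/3; Diego 1/144; Fernando 1/576; Graciela 1/144; Hugo 1/36; Ines 1/144; Lucia 1/36; Mateo 1/576; Octavio 1/27; Pilar 1/9; Soledad 1/576; Ximena 1/27; Yago 1/36

Catalina, as surviving spouse, takes 2/3.
The remaining 1/3 passes to Valentina's descendants per stirpes.
The 1/3 is divided into 3 equal shares of 1/9 among Pilar, Ursula, Ramiro.
Pilar is living and takes 1/9.
Ursula predeceased; the 1/9 allotted to Ursula's branch passes to Ursula's issue by representation.
The 1/9 is divided into 4 equal shares of 1/36 among Lucia, Joaquin, Yago, Hugo.
Lucia is living and takes 1/36.
Joaquin predeceased; the 1/36 allotted to Joaquin's branch passes to Joaquin's issue by representation.
The 1/36 is divided into 4 equal shares of 1/144 among Graciela, Diego, Nieves, Ines.
Graciela is living and takes 1/144.
Diego is living and takes 1/144.
Nieves predeceased; the 1/144 allotted to Nieves's branch passes to Nieves's issue by representation.
The 1/144 is divided into 4 equal shares of 1/576 among Alonso, Fernando, Soledad, Mateo.
Alonso is living and takes 1/576.
Fernando is living and takes 1/576.
Soledad is living and takes 1/576.
Mateo is living and takes 1/576.
Ines is living and takes 1/144.
Yago is living and takes 1/36.
Hugo is living and takes 1/36.
Ramiro predeceased; the 1/9 allotted to Ramiro's branch passes to Ramiro's issue by representation.
The 1/9 is divided into 3 equal shares of 1/27 among Ximena, Beatriz, Octavio.
Ximena is living and takes 1/27.
Beatriz is living and takes 1/27.
Octavio is living and takes 1/27.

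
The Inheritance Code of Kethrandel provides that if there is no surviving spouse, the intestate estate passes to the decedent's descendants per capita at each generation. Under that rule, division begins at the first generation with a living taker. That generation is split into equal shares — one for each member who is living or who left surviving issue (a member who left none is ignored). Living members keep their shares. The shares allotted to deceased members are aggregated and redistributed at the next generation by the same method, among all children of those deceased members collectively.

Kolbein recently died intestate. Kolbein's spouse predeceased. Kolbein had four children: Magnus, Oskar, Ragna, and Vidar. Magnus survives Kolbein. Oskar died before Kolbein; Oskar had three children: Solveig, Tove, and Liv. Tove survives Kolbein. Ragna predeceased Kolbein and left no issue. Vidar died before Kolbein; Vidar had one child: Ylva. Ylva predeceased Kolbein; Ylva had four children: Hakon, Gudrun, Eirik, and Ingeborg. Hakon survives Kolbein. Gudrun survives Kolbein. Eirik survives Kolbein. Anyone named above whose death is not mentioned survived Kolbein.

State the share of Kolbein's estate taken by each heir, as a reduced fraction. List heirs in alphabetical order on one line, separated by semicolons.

Eirik 1/24; Gudrun 1/24; Hakon 1/24; Ingeborg 1/24; Liv 1/6; Magnus 1/3; Solveig 1/6; Tove 1/6

There is no surviving spouse, so the entire estate passes to Kolbein's descendants per capita at each generation.
At generation 1 (Magnus, Oskar, Vidar) there are 3 shares of (1)/3 = 1/3 each.
Living: Magnus — each takes 1/3.
Deceased: Oskar and Vidar. Their combined 2/3 is pooled and carried to generation 2.
At generation 2 (Solveig, Tove, Liv, Ylva) there are 4 shares of (2/3)/4 = 1/6 each.
Living: Solveig, Tove, and Liv — each takes 1/6.
Deceased: Ylva. That 1/6 share is carried to generation 3.
At generation 3 (Hakon, Gudrun, Eirik, Ingeborg) there are 4 shares of (1/6)/4 = 1/24 each.
Living: Hakon, Gudrun, Eirik, and Ingeborg — each takes 1/24.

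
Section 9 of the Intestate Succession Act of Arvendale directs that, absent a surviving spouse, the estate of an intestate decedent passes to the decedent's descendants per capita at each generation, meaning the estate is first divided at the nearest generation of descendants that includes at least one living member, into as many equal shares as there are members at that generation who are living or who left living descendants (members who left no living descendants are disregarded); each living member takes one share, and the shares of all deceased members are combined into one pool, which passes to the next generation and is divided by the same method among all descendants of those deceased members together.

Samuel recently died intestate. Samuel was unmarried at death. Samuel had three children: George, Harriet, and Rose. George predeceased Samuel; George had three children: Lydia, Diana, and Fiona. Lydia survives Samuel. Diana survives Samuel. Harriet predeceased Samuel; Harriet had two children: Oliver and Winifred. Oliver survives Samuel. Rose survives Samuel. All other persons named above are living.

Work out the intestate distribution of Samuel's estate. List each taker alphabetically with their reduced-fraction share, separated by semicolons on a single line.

There is no surviving spouse, so the entire estate passes to Samuel's descendants per capita at each generation.
At generation 1 (George, Harriet, Rose) there are 3 shares of (1)/3 = 1/3 each.
Living: Rose — each takes 1/3.
Deceased: George and Harriet. Their combined 2/3 is pooled and carried to generation 2.
At generation 2 (Lydia, Diana, Fiona, Oliver, Winifred) there are 5 shares of (2/3)/5 = 2/15 each.
Living: Lydia, Diana, Fiona, Oliver, and Winifred — each takes 2/15.

Diana 2/15; Fiona 2/15; Lydia 2/15; Oliver 2/15; Rose 1/3; Winifred 2/15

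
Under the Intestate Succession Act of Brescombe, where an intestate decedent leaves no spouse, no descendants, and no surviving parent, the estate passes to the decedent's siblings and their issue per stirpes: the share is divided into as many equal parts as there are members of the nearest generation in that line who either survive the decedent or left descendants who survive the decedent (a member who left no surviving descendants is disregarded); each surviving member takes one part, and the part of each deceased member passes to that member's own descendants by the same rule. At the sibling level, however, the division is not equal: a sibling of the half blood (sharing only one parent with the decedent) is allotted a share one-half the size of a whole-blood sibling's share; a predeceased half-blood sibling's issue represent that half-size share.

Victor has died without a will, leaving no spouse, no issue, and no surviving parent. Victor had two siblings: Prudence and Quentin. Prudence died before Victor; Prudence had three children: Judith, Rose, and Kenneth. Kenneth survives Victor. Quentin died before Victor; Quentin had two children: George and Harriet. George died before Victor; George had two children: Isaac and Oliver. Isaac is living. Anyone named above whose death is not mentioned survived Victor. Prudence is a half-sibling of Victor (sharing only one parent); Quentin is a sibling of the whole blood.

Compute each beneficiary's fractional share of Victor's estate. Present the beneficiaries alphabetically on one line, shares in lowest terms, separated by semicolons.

Harriet 1/3; Isaac 1/6; Judith 1/9; Kenneth 1/9; Oliver 1/6; Rose 1/9

No spouse, descendants, or parent survives, so the estate passes to Victor's siblings per stirpes.
Half-blood siblings count for one-half the weight of whole-blood siblings at the initial division.
Dividing 1 in proportion to weights (total weight 3/2): Prudence (weight 1/2) → 1/3; Quentin (weight 1) → 2/3.
Prudence predeceased; the 1/3 allotted to Prudence's branch passes to Prudence's issue by representation.
The 1/3 is divided into 3 equal shares of 1/9 among Judith, Rose, Kenneth.
Judith is living and takes 1/9.
Rose is living and takes 1/9.
Kenneth is living and takes 1/9.
Quentin predeceased; the 2/3 allotted to Quentin's branch passes to Quentin's issue by representation.
The 2/3 is divided into 2 equal shares of 1/3 among George, Harriet.
George predeceased; the 1/3 allotted to George's branch passes to George's issue by representation.
The 1/3 is divided into 2 equal shares of 1/6 among Isaac, Oliver.
Isaac is living and takes 1/6.
Oliver is living and takes 1/6.
Harriet is living and takes 1/3.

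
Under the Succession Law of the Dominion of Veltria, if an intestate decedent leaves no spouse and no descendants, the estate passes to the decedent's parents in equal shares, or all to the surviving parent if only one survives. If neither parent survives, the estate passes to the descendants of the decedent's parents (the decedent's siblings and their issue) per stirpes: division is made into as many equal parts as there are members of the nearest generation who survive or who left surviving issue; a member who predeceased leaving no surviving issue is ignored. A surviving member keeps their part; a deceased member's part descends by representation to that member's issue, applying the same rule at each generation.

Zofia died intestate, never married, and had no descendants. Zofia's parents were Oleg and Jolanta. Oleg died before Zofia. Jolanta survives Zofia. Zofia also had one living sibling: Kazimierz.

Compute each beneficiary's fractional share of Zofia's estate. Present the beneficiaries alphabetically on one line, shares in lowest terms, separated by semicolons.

Jolanta 1

Only one parent, Jolanta, survives, so Jolanta takes the entire estate. The siblings take nothing because a surviving parent has priority.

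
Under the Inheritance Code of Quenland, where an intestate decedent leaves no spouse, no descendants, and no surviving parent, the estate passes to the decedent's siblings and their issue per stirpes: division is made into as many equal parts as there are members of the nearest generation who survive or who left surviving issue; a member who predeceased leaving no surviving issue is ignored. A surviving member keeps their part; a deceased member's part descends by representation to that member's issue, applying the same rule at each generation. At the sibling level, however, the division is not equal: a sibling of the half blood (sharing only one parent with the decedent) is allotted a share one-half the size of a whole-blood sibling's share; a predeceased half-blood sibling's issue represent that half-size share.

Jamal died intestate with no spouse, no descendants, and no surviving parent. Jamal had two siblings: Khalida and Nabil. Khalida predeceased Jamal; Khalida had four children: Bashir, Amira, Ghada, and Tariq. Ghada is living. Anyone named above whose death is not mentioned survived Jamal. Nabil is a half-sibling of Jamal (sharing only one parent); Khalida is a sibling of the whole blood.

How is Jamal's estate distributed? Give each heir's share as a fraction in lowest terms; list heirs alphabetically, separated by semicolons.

Amira 1/6; Bashir 1/6; Ghada 1/6; Nabil 1/3; Tariq 1/6

No spouse, descendants, or parent survives, so the estate passes to Jamal's siblings per stirpes.
Half-blood siblings count for one-half the weight of whole-blood siblings at the initial division.
Dividing 1 in proportion to weights (total weight 3/2): Khalida (weight 1) → 2/3; Nabil (weight 1/2) → 1/3.
Khalida predeceased; the 2/3 allotted to Khalida's branch passes to Khalida's issue by representation.
The 2/3 is divided into 4 equal shares of 1/6 among Bashir, Amira, Ghada, Tariq.
Bashir is living and takes 1/6.
Amira is living and takes 1/6.
Ghada is living and takes 1/6.
Tariq is living and takes 1/6.
Nabil is living and takes 1/3.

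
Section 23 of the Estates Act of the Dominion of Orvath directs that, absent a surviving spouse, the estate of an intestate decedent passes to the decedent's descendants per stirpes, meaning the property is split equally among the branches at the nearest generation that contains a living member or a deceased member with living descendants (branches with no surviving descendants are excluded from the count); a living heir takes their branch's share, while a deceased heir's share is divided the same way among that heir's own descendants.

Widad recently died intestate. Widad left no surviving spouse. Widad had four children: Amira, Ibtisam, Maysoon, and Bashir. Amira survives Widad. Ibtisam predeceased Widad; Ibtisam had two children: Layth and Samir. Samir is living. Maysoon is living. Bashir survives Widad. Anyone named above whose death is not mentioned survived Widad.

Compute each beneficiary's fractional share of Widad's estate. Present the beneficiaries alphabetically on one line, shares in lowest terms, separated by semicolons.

There is no surviving spouse, so the entire estate passes to Widad's descendants per stirpes.
The estate is divided into 4 equal shares of 1/4 among Amira, Ibtisam, Maysoon, Bashir.
Amira is living and takes 1/4.
Ibtisam predeceased; the 1/4 allotted to Ibtisam's branch passes to Ibtisam's issue by representation.
The 1/4 is divided into 2 equal shares of 1/8 among Layth, Samir.
Layth is living and takes 1/8.
Samir is living and takes 1/8.
Maysoon is living and takes 1/4.
Bashir is living and takes 1/4.

Amira 1/4; Bashir 1/4; Layth 1/8; Maysoon 1/4; Samir 1/8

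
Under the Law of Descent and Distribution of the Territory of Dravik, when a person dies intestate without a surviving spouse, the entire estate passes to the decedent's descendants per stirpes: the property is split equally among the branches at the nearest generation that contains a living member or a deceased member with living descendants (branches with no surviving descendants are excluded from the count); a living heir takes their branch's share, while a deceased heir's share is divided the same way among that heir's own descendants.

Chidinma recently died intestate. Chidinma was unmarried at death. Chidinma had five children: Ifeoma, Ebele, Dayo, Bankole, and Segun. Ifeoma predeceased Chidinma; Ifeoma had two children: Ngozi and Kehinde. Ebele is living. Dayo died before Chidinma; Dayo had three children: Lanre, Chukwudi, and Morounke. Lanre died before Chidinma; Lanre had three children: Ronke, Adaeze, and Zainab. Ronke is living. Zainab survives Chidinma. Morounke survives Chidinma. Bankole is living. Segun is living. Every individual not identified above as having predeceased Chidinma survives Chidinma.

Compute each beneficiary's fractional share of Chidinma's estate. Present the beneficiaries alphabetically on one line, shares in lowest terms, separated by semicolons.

There is no surviving spouse, so the entire estate passes to Chidinma's descendants per stirpes.
The estate is divided into 5 equal shares of 1/5 among Ifeoma, Ebele, Dayo, Bankole, Segun.
Ifeoma predeceased; the 1/5 allotted to Ifeoma's branch passes to Ifeoma's issue by representation.
The 1/5 is divided into 2 equal shares of 1/10 among Ngozi, Kehinde.
Ngozi is living and takes 1/10.
Kehinde is living and takes 1/10.
Ebele is living and takes 1/5.
Dayo predeceased; the 1/5 allotted to Dayo's branch passes to Dayo's issue by representation.
The 1/5 is divided into 3 equal shares of 1/15 among Lanre, Chukwudi, Morounke.
Lanre predeceased; the 1/15 allotted to Lanre's branch passes to Lanre's issue by representation.
The 1/15 is divided into 3 equal shares of 1/45 among Ronke, Adaeze, Zainab.
Ronke is living and takes 1/45.
Adaeze is living and takes 1/45.
Zainab is living and takes 1/45.
Chukwudi is living and takes 1/15.
Morounke is living and takes 1/15.
Bankole is living and takes 1/5.
Segun is living and takes 1/5.

Adaeze 1/45; Bankole 1/5; Chukwudi 1/15; Ebele 1/5; Kehinde 1/10; Morounke 1/15; Ngozi 1/10; Ronke 1/45; Segun 1/5; Zainab 1/45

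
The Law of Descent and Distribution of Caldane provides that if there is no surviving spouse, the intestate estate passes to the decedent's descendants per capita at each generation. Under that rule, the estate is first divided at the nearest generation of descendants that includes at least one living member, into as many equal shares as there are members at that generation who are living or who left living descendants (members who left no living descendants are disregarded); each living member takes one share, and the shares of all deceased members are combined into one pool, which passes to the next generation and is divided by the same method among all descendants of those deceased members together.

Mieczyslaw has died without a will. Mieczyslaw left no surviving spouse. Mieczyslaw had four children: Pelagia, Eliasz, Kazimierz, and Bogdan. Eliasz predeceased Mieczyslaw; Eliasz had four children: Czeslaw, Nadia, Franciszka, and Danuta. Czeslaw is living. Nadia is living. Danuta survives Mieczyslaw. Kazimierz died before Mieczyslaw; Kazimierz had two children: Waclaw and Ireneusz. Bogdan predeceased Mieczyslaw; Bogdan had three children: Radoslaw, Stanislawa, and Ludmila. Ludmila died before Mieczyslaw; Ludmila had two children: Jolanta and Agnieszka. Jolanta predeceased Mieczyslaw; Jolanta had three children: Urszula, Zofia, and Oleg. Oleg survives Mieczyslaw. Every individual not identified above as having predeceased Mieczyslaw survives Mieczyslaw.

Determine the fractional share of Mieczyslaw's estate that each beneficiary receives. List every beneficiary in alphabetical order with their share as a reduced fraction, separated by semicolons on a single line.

Agnieszka 1/24; Czeslaw 1/12; Danuta 1/12; Franciszka 1/12; Ireneusz 1/12; Nadia 1/12; Oleg 1/72; Pelagia 1/4; Radoslaw 1/12; Stanislawa 1/12; Urszula 1/72; Waclaw 1/12; Zofia 1/72

There is no surviving spouse, so the entire estate passes to Mieczyslaw's descendants per capita at each generation.
At generation 1 (Pelagia, Eliasz, Kazimierz, Bogdan) there are 4 shares of (1)/4 = 1/4 each.
Living: Pelagia — each takes 1/4.
Deceased: Eliasz, Kazimierz, and Bogdan. Their combined 3/4 is pooled and carried to generation 2.
At generation 2 (Czeslaw, Nadia, Franciszka, Danuta, Waclaw, Ireneusz, Radoslaw, Stanislawa, Ludmila) there are 9 shares of (3/4)/9 = 1/12 each.
Living: Czeslaw, Nadia, Franciszka, Danuta, Waclaw, Ireneusz, Radoslaw, and Stanislawa — each takes 1/12.
Deceased: Ludmila. That 1/12 share is carried to generation 3.
At generation 3 (Jolanta, Agnieszka) there are 2 shares of (1/12)/2 = 1/24 each.
Living: Agnieszka — each takes 1/24.
Deceased: Jolanta. That 1/24 share is carried to generation 4.
At generation 4 (Urszula, Zofia, Oleg) there are 3 shares of (1/24)/3 = 1/72 each.
Living: Urszula, Zofia, and Oleg — each takes 1/72.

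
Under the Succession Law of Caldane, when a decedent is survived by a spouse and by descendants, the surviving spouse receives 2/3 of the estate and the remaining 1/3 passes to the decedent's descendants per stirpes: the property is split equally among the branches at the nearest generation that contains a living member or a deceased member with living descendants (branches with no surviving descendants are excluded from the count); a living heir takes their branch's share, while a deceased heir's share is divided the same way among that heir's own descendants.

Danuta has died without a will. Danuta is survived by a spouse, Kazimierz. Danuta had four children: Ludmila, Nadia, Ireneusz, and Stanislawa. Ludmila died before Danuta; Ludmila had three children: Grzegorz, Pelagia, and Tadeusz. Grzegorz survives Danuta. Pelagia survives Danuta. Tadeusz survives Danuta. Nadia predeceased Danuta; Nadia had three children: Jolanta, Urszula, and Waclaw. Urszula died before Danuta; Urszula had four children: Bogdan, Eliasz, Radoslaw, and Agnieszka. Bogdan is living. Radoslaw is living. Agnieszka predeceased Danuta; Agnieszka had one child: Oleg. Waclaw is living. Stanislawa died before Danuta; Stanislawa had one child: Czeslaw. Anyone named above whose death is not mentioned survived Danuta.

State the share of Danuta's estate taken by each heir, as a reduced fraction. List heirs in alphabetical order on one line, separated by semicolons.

Bogdan 1/144; Czeslaw 1/12; Eliasz 1/144; Grzegorz 1/36; Ireneusz 1/12; Jolanta 1/36; Kazimierz 2/3; Oleg 1/144; Pelagia 1/36; Radoslaw 1/144; Tadeusz 1/36; Waclaw 1/36

Kazimierz, as surviving spouse, takes 2/3.
The remaining 1/3 passes to Danuta's descendants per stirpes.
The 1/3 is divided into 4 equal shares of 1/12 among Ludmila, Nadia, Ireneusz, Stanislawa.
Ludmila predeceased; the 1/12 allotted to Ludmila's branch passes to Ludmila's issue by representation.
The 1/12 is divided into 3 equal shares of 1/36 among Grzegorz, Pelagia, Tadeusz.
Grzegorz is living and takes 1/36.
Pelagia is living and takes 1/36.
Tadeusz is living and takes 1/36.
Nadia predeceased; the 1/12 allotted to Nadia's branch passes to Nadia's issue by representation.
The 1/12 is divided into 3 equal shares of 1/36 among Jolanta, Urszula, Waclaw.
Jolanta is living and takes 1/36.
Urszula predeceased; the 1/36 allotted to Urszula's branch passes to Urszula's issue by representation.
The 1/36 is divided into 4 equal shares of 1/144 among Bogdan, Eliasz, Radoslaw, Agnieszka.
Bogdan is living and takes 1/144.
Eliasz is living and takes 1/144.
Radoslaw is living and takes 1/144.
Agnieszka predeceased; the 1/144 allotted to Agnieszka's branch passes to Agnieszka's issue by representation.
Oleg is the sole taker at this level and receives the full 1/144.
Waclaw is living and takes 1/36.
Ireneusz is living and takes 1/12.
Stanislawa predeceased; the 1/12 allotted to Stanislawa's branch passes to Stanislawa's issue by representation.
Czeslaw is the sole taker at this level and receives the full 1/12.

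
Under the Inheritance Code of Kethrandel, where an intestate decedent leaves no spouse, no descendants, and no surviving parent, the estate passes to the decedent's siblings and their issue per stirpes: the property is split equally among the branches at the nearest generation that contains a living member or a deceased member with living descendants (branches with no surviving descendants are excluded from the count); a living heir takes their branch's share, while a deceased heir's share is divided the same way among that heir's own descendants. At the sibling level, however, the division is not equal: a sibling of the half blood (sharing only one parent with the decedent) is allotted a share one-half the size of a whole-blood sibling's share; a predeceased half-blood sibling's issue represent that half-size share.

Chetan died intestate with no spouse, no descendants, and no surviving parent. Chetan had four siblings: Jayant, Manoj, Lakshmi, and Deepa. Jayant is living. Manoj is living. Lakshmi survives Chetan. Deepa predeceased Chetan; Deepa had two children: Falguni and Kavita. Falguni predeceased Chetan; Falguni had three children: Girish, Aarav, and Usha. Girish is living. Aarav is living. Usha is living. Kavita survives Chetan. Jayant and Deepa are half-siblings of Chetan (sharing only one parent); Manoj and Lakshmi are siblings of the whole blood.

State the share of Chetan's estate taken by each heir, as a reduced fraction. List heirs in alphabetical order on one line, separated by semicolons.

Aarav 1/36; Girish 1/36; Jayant 1/6; Kavita 1/12; Lakshmi 1/3; Manoj 1/3; Usha 1/36

No spouse, descendants, or parent survives, so the estate passes to Chetan's siblings per stirpes.
Half-blood siblings count for one-half the weight of whole-blood siblings at the initial division.
Dividing 1 in proportion to weights (total weight 3): Jayant (weight 1/2) → 1/6; Manoj (weight 1) → 1/3; Lakshmi (weight 1) → 1/3; Deepa (weight 1/2) → 1/6.
Jayant is living and takes 1/6.
Manoj is living and takes 1/3.
Lakshmi is living and takes 1/3.
Deepa predeceased; the 1/6 allotted to Deepa's branch passes to Deepa's issue by representation.
The 1/6 is divided into 2 equal shares of 1/12 among Falguni, Kavita.
Falguni predeceased; the 1/12 allotted to Falguni's branch passes to Falguni's issue by representation.
The 1/12 is divided into 3 equal shares of 1/36 among Girish, Aarav, Usha.
Girish is living and takes 1/36.
Aarav is living and takes 1/36.
Usha is living and takes 1/36.
Kavita is living and takes 1/12.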